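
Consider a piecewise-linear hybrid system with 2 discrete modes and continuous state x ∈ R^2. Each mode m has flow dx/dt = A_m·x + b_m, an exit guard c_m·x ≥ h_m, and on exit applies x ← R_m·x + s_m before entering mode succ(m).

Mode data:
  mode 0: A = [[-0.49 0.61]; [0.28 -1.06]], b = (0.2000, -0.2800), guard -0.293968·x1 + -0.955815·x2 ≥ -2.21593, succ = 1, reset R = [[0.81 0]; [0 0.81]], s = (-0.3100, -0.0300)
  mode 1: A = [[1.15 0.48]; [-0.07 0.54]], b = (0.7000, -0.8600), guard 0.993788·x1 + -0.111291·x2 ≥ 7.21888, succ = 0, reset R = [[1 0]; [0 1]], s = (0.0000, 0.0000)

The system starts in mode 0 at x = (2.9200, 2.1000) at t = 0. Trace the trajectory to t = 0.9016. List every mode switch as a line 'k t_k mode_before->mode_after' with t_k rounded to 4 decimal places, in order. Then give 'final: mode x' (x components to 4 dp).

Mode 0: guard c·x = -2.2159 hit at Δt = 0.4977 (t = 0.4977), x⁻ = (2.8428, 1.4441) → reset → x⁺ = (1.9926, 1.1397), jump to mode 1
Mode 1: flow for 0.4039 to horizon, guard not reached → x = (3.7911, 0.9411)

1 0.4977 0->1
final: 1 3.7911 0.9411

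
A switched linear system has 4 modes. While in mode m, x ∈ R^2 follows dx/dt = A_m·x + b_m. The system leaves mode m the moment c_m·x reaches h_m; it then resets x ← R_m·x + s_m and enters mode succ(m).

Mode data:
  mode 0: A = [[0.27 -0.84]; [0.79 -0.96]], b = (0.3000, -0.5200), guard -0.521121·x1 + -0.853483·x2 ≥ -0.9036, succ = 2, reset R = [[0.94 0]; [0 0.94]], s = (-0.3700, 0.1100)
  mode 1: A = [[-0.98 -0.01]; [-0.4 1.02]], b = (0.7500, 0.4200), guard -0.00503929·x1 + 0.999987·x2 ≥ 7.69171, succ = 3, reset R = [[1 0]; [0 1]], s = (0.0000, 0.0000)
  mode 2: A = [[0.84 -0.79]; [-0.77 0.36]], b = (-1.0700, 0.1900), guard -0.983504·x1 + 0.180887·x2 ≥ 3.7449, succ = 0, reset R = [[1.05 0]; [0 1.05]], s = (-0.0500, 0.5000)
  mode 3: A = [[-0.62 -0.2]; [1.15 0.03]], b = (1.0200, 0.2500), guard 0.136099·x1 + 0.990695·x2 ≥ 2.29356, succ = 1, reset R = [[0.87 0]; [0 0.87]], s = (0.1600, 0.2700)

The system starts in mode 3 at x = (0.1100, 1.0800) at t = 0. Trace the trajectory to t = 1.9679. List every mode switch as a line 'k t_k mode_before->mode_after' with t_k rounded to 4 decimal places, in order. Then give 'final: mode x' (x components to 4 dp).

Mode 3: guard c·x = 2.2936 hit at Δt = 1.3737 (t = 1.3737), x⁻ = (0.6842, 2.2211) → reset → x⁺ = (0.7552, 2.2024), jump to mode 1
Mode 1: flow for 0.5942 to horizon, guard not reached → x = (0.7454, 4.1350)

1 1.3737 3->1
final: 1 0.7454 4.1350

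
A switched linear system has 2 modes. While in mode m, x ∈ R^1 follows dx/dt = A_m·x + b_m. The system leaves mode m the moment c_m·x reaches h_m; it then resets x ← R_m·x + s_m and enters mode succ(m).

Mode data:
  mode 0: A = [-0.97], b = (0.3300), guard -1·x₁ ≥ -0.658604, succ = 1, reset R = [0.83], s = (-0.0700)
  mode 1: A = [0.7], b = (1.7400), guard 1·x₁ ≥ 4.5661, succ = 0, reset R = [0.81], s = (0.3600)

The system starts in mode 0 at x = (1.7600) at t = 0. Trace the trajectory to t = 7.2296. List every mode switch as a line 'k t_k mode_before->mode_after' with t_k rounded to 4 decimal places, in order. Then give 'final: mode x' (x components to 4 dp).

Mode 0: guard c·x = -0.6586 hit at Δt = 1.5412 (t = 1.5412), x⁻ = (0.6586) → reset → x⁺ = (0.4766), jump to mode 1
Mode 1: guard c·x = 4.5661 hit at Δt = 1.2390 (t = 2.7802), x⁻ = (4.5661) → reset → x⁺ = (4.0585), jump to mode 0
Mode 0: guard c·x = -0.6586 hit at Δt = 2.5337 (t = 5.3139), x⁻ = (0.6586) → reset → x⁺ = (0.4766), jump to mode 1
Mode 1: guard c·x = 4.5661 hit at Δt = 1.2390 (t = 6.5529), x⁻ = (4.5661) → reset → x⁺ = (4.0585), jump to mode 0
Mode 0: flow for 0.6767 to horizon, guard not reached → x = (2.2690)

1 1.5412 0->1
2 2.7802 1->0
3 5.3139 0->1
4 6.5529 1->0
final: 0 2.2690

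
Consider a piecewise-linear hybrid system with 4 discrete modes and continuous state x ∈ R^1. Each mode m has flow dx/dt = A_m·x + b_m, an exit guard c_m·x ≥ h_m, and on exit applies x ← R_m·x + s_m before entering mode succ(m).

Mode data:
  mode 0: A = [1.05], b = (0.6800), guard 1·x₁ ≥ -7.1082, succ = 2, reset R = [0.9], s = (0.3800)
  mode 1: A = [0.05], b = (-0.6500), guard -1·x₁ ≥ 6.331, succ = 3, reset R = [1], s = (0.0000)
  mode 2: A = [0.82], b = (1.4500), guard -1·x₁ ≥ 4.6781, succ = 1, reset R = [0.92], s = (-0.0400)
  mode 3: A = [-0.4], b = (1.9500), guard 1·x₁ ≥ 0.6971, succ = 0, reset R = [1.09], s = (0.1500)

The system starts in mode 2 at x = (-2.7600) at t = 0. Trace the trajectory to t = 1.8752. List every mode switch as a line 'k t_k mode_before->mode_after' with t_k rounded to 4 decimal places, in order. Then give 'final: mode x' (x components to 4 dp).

1 1.3127 2->1
final: 1 -4.8386

Mode 2: guard c·x = 4.6781 hit at Δt = 1.3127 (t = 1.3127), x⁻ = (-4.6781) → reset → x⁺ = (-4.3439), jump to mode 1
Mode 1: flow for 0.5625 to horizon, guard not reached → x = (-4.8386)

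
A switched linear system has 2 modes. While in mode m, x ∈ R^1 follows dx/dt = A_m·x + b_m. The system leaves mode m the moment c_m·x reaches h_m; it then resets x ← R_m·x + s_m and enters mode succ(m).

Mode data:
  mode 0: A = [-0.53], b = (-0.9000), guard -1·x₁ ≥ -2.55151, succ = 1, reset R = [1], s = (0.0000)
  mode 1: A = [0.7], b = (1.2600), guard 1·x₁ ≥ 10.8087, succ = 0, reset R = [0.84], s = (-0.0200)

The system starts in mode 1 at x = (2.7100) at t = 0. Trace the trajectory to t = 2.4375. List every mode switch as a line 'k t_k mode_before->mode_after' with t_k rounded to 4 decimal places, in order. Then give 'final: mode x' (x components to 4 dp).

Mode 1: guard c·x = 10.8087 hit at Δt = 1.4687 (t = 1.4687), x⁻ = (10.8087) → reset → x⁺ = (9.0593), jump to mode 0
Mode 0: flow for 0.9688 to horizon, guard not reached → x = (4.7393)

1 1.4687 1->0
final: 0 4.7393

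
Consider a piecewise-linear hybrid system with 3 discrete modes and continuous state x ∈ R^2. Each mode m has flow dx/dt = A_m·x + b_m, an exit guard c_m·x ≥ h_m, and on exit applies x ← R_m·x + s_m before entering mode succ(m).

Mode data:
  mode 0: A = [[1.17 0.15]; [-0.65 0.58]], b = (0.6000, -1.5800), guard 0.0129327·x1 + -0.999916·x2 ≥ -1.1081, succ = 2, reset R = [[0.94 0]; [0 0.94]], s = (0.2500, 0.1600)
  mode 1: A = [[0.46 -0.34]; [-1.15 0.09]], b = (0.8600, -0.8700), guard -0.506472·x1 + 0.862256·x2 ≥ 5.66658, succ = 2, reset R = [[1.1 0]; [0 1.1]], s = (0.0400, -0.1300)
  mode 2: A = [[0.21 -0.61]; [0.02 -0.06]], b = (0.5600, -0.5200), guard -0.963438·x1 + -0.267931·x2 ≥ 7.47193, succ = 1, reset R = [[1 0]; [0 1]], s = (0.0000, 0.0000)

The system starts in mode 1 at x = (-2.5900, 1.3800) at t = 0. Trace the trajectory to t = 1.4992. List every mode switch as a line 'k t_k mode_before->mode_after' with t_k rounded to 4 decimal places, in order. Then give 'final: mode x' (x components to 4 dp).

1 0.9416 1->2
final: 2 -6.1164 4.0210

Mode 1: guard c·x = 5.6666 hit at Δt = 0.9416 (t = 0.9416), x⁻ = (-4.0038, 4.2201) → reset → x⁺ = (-4.3641, 4.5121), jump to mode 2
Mode 2: flow for 0.5576 to horizon, guard not reached → x = (-6.1164, 4.0210)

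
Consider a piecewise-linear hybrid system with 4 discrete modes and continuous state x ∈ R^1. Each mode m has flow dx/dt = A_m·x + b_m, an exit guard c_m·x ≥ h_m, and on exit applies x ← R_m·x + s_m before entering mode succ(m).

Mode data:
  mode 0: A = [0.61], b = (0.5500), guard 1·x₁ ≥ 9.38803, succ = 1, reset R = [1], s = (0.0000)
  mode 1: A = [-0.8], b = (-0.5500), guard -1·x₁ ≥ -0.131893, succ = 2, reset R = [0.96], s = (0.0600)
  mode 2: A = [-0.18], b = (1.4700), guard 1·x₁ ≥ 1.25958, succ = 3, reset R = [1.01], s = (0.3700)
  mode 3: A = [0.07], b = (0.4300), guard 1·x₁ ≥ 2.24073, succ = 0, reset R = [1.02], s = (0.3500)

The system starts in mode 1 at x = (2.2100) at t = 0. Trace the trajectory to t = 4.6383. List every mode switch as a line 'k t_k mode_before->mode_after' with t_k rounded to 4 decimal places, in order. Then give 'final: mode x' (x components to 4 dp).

Mode 1: guard c·x = -0.1319 hit at Δt = 1.5788 (t = 1.5788), x⁻ = (0.1319) → reset → x⁺ = (0.1866), jump to mode 2
Mode 2: guard c·x = 1.2596 hit at Δt = 0.8022 (t = 2.3810), x⁻ = (1.2596) → reset → x⁺ = (1.6422), jump to mode 3
Mode 3: guard c·x = 2.2407 hit at Δt = 1.0582 (t = 3.4392), x⁻ = (2.2407) → reset → x⁺ = (2.6355), jump to mode 0
Mode 0: flow for 1.1991 to horizon, guard not reached → x = (6.4490)

1 1.5788 1->2
2 2.3810 2->3
3 3.4392 3->0
final: 0 6.4490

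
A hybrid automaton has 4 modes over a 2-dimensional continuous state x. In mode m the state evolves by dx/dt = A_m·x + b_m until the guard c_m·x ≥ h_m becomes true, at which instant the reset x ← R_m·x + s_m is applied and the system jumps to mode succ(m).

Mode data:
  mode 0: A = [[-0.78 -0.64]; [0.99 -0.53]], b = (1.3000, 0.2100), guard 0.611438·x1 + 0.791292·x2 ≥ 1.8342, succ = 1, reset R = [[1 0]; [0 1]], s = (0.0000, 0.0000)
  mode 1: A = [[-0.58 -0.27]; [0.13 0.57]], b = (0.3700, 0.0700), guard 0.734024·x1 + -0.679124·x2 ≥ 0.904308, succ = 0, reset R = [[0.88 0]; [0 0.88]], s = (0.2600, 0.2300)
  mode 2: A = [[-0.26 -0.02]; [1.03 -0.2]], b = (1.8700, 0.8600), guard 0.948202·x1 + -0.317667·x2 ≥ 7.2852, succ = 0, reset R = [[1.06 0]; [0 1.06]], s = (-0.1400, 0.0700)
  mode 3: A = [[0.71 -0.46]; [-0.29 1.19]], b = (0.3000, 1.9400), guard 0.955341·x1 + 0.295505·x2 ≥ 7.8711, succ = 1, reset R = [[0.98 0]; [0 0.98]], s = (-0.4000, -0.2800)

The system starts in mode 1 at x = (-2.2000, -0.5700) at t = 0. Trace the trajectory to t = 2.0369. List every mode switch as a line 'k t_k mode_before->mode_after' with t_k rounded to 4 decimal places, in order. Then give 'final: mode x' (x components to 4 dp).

Mode 1: guard c·x = 0.9043 hit at Δt = 1.5237 (t = 1.5237), x⁻ = (-0.2319, -1.5822) → reset → x⁺ = (0.0560, -1.1623), jump to mode 0
Mode 0: flow for 0.5132 to horizon, guard not reached → x = (0.8214, -0.5698)

1 1.5237 1->0
final: 0 0.8214 -0.5698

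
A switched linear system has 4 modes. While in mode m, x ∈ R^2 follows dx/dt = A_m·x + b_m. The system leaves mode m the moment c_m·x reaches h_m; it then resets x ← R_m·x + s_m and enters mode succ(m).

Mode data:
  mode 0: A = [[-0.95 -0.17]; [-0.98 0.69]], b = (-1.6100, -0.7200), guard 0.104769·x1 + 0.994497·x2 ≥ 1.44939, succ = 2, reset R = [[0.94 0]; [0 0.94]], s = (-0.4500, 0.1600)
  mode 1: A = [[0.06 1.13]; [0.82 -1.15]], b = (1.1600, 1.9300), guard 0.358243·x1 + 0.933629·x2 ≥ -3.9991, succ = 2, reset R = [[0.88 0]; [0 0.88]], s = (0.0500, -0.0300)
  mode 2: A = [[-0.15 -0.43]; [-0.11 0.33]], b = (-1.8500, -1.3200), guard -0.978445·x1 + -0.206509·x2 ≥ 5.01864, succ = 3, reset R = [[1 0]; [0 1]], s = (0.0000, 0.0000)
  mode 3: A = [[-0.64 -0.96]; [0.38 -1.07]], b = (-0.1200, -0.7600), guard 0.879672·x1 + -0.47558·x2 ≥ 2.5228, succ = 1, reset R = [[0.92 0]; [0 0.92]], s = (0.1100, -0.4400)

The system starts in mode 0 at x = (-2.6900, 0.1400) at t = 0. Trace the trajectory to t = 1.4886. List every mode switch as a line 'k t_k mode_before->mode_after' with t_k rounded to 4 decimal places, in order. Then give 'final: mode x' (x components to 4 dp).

1 0.6789 0->2
final: 2 -4.2411 1.4196

Mode 0: guard c·x = 1.4494 hit at Δt = 0.6789 (t = 0.6789), x⁻ = (-2.2989, 1.6996) → reset → x⁺ = (-2.6110, 1.7576), jump to mode 2
Mode 2: flow for 0.8097 to horizon, guard not reached → x = (-4.2411, 1.4196)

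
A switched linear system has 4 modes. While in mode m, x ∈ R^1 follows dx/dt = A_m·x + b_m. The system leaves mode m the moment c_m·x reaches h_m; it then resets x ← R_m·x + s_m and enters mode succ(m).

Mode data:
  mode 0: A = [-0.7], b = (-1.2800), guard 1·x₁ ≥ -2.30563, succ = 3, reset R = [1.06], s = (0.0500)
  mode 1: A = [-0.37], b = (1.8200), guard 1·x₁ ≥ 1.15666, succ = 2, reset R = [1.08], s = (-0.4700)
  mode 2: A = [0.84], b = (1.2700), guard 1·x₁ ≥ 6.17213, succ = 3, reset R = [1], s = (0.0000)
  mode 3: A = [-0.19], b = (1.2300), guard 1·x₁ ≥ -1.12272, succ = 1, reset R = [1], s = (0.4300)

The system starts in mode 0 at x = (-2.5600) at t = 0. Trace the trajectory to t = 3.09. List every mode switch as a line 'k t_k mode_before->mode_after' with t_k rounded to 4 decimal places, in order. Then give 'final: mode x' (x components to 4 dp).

Mode 0: guard c·x = -2.3056 hit at Δt = 0.6105 (t = 0.6105), x⁻ = (-2.3056) → reset → x⁺ = (-2.3940), jump to mode 3
Mode 3: guard c·x = -1.1227 hit at Δt = 0.8144 (t = 1.4249), x⁻ = (-1.1227) → reset → x⁺ = (-0.6927), jump to mode 1
Mode 1: guard c·x = 1.1567 hit at Δt = 1.0806 (t = 2.5055), x⁻ = (1.1567) → reset → x⁺ = (0.7792), jump to mode 2
Mode 2: flow for 0.5845 to horizon, guard not reached → x = (2.2315)

1 0.6105 0->3
2 1.4249 3->1
3 2.5055 1->2
final: 2 2.2315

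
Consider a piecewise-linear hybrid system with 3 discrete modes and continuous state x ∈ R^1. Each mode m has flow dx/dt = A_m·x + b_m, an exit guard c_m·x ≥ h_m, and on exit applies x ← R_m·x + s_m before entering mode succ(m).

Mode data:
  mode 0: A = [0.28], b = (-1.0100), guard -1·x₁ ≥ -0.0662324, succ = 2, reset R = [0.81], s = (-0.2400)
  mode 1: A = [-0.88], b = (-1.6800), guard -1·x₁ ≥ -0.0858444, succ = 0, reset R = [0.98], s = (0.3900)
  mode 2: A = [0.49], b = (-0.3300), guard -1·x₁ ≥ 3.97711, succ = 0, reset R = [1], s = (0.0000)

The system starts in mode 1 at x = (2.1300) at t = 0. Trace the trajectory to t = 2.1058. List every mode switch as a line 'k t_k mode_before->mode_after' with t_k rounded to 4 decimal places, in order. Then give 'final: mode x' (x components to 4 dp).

Mode 1: guard c·x = -0.0858 hit at Δt = 0.8016 (t = 0.8016), x⁻ = (0.0858) → reset → x⁺ = (0.4741), jump to mode 0
Mode 0: guard c·x = -0.0662 hit at Δt = 0.4371 (t = 1.2387), x⁻ = (0.0662) → reset → x⁺ = (-0.1864), jump to mode 2
Mode 2: flow for 0.8671 to horizon, guard not reached → x = (-0.6415)

1 0.8016 1->0
2 1.2387 0->2
final: 2 -0.6415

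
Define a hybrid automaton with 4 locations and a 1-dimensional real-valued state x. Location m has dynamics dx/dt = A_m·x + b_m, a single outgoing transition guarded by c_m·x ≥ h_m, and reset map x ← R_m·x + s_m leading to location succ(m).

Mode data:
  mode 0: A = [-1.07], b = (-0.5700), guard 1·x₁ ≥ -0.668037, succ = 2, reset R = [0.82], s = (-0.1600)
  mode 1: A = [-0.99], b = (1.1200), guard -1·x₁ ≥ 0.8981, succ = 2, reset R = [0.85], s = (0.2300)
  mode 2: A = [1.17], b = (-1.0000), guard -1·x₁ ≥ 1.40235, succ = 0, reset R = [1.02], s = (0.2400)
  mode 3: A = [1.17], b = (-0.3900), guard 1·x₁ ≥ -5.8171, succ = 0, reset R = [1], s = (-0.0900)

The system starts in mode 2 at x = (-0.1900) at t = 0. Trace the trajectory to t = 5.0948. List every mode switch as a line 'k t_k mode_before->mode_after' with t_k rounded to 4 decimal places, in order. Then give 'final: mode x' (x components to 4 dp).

1 0.6584 2->0
2 2.1360 0->2
3 2.4503 2->0
4 3.9279 0->2
5 4.2423 2->0
final: 0 -0.7969

Mode 2: guard c·x = 1.4023 hit at Δt = 0.6584 (t = 0.6584), x⁻ = (-1.4023) → reset → x⁺ = (-1.1904), jump to mode 0
Mode 0: guard c·x = -0.6680 hit at Δt = 1.4776 (t = 2.1360), x⁻ = (-0.6680) → reset → x⁺ = (-0.7078), jump to mode 2
Mode 2: guard c·x = 1.4023 hit at Δt = 0.3143 (t = 2.4503), x⁻ = (-1.4024) → reset → x⁺ = (-1.1904), jump to mode 0
Mode 0: guard c·x = -0.6680 hit at Δt = 1.4776 (t = 3.9279), x⁻ = (-0.6680) → reset → x⁺ = (-0.7078), jump to mode 2
Mode 2: guard c·x = 1.4023 hit at Δt = 0.3143 (t = 4.2423), x⁻ = (-1.4024) → reset → x⁺ = (-1.1904), jump to mode 0
Mode 0: flow for 0.8525 to horizon, guard not reached → x = (-0.7969)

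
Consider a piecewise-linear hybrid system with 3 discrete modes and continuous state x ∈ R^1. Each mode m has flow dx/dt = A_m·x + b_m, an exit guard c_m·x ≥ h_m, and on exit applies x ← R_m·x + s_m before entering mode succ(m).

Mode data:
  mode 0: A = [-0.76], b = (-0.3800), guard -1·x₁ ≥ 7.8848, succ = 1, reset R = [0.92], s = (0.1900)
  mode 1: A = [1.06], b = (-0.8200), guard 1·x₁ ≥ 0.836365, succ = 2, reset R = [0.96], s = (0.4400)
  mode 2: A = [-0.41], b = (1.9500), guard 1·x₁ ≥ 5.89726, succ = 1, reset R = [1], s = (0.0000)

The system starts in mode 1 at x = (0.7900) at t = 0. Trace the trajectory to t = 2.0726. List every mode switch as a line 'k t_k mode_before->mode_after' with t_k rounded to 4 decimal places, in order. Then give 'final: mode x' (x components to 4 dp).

Mode 1: guard c·x = 0.8364 hit at Δt = 1.2655 (t = 1.2655), x⁻ = (0.8364) → reset → x⁺ = (1.2429), jump to mode 2
Mode 2: flow for 0.8071 to horizon, guard not reached → x = (2.2327)

1 1.2655 1->2
final: 2 2.2327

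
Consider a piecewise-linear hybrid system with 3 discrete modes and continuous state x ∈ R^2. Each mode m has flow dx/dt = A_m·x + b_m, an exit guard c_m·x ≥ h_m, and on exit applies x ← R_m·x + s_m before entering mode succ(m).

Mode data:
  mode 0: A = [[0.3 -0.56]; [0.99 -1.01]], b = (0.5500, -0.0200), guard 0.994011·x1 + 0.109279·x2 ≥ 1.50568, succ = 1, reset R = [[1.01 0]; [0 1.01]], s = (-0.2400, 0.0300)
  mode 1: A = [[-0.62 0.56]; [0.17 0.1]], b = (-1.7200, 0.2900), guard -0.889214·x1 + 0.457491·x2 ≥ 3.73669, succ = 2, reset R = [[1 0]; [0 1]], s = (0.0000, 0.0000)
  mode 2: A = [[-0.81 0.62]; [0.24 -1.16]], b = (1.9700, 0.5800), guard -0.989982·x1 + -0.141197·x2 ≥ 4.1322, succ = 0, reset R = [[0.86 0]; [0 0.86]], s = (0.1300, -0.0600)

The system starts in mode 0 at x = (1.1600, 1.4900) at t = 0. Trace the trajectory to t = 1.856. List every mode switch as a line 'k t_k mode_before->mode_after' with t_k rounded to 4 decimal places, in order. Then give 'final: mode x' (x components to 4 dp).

1 1.2681 0->1
final: 1 0.3685 1.6743

Mode 0: guard c·x = 1.5057 hit at Δt = 1.2681 (t = 1.2681), x⁻ = (1.3719, 1.2995) → reset → x⁺ = (1.1456, 1.3425), jump to mode 1
Mode 1: flow for 0.5879 to horizon, guard not reached → x = (0.3685, 1.6743)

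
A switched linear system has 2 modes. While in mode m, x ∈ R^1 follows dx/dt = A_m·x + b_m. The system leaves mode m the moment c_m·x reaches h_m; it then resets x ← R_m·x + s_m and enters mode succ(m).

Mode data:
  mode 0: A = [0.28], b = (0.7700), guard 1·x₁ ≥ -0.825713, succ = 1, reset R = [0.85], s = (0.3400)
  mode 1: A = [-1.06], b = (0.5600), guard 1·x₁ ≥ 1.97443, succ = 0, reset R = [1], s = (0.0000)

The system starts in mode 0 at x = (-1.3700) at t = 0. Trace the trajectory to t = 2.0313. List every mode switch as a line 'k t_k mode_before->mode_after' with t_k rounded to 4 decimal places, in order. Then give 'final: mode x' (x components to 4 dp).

Mode 0: guard c·x = -0.8257 hit at Δt = 1.1874 (t = 1.1874), x⁻ = (-0.8257) → reset → x⁺ = (-0.3619), jump to mode 1
Mode 1: flow for 0.8439 to horizon, guard not reached → x = (0.1644)

1 1.1874 0->1
final: 1 0.1644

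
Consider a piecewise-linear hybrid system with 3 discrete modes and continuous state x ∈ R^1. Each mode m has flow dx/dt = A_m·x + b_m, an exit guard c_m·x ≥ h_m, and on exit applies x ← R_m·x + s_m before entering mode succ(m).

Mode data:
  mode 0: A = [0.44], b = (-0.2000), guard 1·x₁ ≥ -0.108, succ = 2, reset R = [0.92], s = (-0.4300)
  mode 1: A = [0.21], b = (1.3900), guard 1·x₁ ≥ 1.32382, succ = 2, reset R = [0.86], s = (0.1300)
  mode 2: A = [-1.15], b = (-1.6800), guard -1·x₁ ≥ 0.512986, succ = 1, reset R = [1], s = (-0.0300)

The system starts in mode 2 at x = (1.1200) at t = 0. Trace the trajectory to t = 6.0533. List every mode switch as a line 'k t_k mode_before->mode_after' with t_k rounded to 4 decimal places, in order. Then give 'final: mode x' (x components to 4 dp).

Mode 2: guard c·x = 0.5130 hit at Δt = 0.8710 (t = 0.8710), x⁻ = (-0.5130) → reset → x⁺ = (-0.5430), jump to mode 1
Mode 1: guard c·x = 1.3238 hit at Δt = 1.2758 (t = 2.1468), x⁻ = (1.3238) → reset → x⁺ = (1.2685), jump to mode 2
Mode 2: guard c·x = 0.5130 hit at Δt = 0.9196 (t = 3.0664), x⁻ = (-0.5130) → reset → x⁺ = (-0.5430), jump to mode 1
Mode 1: guard c·x = 1.3238 hit at Δt = 1.2758 (t = 4.3422), x⁻ = (1.3238) → reset → x⁺ = (1.2685), jump to mode 2
Mode 2: guard c·x = 0.5130 hit at Δt = 0.9196 (t = 5.2619), x⁻ = (-0.5130) → reset → x⁺ = (-0.5430), jump to mode 1
Mode 1: flow for 0.7914 to horizon, guard not reached → x = (0.5556)

1 0.8710 2->1
2 2.1468 1->2
3 3.0664 2->1
4 4.3422 1->2
5 5.2619 2->1
final: 1 0.5556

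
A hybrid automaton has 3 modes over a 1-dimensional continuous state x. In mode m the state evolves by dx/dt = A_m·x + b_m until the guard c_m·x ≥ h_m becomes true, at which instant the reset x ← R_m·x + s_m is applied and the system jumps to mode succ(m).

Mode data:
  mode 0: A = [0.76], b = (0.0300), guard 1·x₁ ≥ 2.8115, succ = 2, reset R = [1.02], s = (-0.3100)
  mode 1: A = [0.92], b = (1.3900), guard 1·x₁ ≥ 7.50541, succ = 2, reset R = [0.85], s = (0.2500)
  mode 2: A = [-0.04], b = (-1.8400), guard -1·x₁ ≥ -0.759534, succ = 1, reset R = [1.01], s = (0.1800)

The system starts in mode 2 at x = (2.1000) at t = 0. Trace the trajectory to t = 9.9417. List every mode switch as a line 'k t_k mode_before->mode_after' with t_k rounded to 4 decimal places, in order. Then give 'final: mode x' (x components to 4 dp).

1 0.7066 2->1
2 2.1193 1->2
3 5.0758 2->1
4 6.4885 1->2
5 9.4450 2->1
final: 1 2.3709

Mode 2: guard c·x = -0.7595 hit at Δt = 0.7066 (t = 0.7066), x⁻ = (0.7595) → reset → x⁺ = (0.9471), jump to mode 1
Mode 1: guard c·x = 7.5054 hit at Δt = 1.4127 (t = 2.1193), x⁻ = (7.5054) → reset → x⁺ = (6.6296), jump to mode 2
Mode 2: guard c·x = -0.7595 hit at Δt = 2.9565 (t = 5.0758), x⁻ = (0.7595) → reset → x⁺ = (0.9471), jump to mode 1
Mode 1: guard c·x = 7.5054 hit at Δt = 1.4127 (t = 6.4885), x⁻ = (7.5054) → reset → x⁺ = (6.6296), jump to mode 2
Mode 2: guard c·x = -0.7595 hit at Δt = 2.9565 (t = 9.4450), x⁻ = (0.7595) → reset → x⁺ = (0.9471), jump to mode 1
Mode 1: flow for 0.4967 to horizon, guard not reached → x = (2.3709)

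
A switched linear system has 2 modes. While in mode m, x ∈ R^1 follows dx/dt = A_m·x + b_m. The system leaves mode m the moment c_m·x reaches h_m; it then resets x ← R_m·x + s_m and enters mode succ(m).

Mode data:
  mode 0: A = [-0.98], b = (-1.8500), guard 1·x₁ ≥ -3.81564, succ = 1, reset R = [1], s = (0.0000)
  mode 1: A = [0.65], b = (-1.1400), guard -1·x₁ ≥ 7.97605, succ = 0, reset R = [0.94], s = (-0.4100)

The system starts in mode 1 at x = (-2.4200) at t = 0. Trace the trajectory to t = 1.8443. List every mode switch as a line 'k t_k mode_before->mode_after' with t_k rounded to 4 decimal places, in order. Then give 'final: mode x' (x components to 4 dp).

Mode 1: guard c·x = 7.9760 hit at Δt = 1.3021 (t = 1.3021), x⁻ = (-7.9761) → reset → x⁺ = (-7.9075), jump to mode 0
Mode 0: flow for 0.5422 to horizon, guard not reached → x = (-5.4262)

1 1.3021 1->0
final: 0 -5.4262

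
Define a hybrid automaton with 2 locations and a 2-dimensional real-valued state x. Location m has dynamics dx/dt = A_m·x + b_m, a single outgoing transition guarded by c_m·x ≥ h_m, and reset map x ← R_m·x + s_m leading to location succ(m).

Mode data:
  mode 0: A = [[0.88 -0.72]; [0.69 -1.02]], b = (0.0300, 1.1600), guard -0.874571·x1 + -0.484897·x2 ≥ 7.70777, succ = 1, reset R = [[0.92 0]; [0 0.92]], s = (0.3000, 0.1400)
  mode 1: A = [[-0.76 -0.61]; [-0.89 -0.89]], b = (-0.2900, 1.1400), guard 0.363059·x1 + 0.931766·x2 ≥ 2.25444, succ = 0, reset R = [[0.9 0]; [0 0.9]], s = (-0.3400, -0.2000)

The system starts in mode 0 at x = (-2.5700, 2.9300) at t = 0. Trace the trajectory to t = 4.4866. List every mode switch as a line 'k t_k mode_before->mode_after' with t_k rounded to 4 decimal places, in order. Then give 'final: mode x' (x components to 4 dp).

Mode 0: guard c·x = 7.7078 hit at Δt = 1.0807 (t = 1.0807), x⁻ = (-8.3307, -0.8702) → reset → x⁺ = (-7.3643, -0.6606), jump to mode 1
Mode 1: guard c·x = 2.2544 hit at Δt = 1.2766 (t = 2.3573), x⁻ = (-4.4134, 4.1392) → reset → x⁺ = (-4.3121, 3.5253), jump to mode 0
Mode 0: guard c·x = 7.7078 hit at Δt = 0.6530 (t = 3.0103), x⁻ = (-8.8898, 0.1381) → reset → x⁺ = (-7.8786, 0.2671), jump to mode 1
Mode 1: guard c·x = 2.2544 hit at Δt = 1.0228 (t = 4.0331), x⁻ = (-5.1738, 4.4355) → reset → x⁺ = (-4.9964, 3.7919), jump to mode 0
Mode 0: flow for 0.4535 to horizon, guard not reached → x = (-8.4425, 1.1027)

1 1.0807 0->1
2 2.3573 1->0
3 3.0103 0->1
4 4.0331 1->0
final: 0 -8.4425 1.1027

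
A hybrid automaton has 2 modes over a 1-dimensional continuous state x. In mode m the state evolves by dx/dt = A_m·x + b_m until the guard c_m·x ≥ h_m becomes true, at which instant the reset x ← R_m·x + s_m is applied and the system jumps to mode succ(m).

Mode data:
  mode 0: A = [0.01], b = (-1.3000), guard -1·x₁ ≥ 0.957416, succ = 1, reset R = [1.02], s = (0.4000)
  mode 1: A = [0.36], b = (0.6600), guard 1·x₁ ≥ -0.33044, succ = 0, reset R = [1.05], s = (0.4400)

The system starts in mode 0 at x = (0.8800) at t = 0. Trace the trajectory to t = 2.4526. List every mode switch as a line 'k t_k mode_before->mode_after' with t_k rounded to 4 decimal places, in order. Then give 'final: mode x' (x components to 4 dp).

1 1.4130 0->1
2 1.9098 1->0
final: 0 -0.6140

Mode 0: guard c·x = 0.9574 hit at Δt = 1.4130 (t = 1.4130), x⁻ = (-0.9574) → reset → x⁺ = (-0.5766), jump to mode 1
Mode 1: guard c·x = -0.3304 hit at Δt = 0.4968 (t = 1.9098), x⁻ = (-0.3304) → reset → x⁺ = (0.0930), jump to mode 0
Mode 0: flow for 0.5428 to horizon, guard not reached → x = (-0.6140)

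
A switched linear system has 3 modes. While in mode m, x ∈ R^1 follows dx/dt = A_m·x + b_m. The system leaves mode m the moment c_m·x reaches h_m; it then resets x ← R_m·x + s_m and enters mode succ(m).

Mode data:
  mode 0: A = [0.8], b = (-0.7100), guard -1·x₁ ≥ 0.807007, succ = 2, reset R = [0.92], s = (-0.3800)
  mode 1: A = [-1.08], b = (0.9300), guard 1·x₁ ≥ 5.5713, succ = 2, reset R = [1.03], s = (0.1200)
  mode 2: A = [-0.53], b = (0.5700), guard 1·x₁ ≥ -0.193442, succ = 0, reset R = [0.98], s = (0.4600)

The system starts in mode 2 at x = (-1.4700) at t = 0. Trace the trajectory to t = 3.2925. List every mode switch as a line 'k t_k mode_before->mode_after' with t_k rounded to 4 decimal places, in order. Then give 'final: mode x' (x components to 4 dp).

Mode 2: guard c·x = -0.1934 hit at Δt = 1.3135 (t = 1.3135), x⁻ = (-0.1934) → reset → x⁺ = (0.2704), jump to mode 0
Mode 0: guard c·x = 0.8070 hit at Δt = 1.2627 (t = 2.5762), x⁻ = (-0.8070) → reset → x⁺ = (-1.1224), jump to mode 2
Mode 2: flow for 0.7163 to horizon, guard not reached → x = (-0.4281)

1 1.3135 2->0
2 2.5762 0->2
final: 2 -0.4281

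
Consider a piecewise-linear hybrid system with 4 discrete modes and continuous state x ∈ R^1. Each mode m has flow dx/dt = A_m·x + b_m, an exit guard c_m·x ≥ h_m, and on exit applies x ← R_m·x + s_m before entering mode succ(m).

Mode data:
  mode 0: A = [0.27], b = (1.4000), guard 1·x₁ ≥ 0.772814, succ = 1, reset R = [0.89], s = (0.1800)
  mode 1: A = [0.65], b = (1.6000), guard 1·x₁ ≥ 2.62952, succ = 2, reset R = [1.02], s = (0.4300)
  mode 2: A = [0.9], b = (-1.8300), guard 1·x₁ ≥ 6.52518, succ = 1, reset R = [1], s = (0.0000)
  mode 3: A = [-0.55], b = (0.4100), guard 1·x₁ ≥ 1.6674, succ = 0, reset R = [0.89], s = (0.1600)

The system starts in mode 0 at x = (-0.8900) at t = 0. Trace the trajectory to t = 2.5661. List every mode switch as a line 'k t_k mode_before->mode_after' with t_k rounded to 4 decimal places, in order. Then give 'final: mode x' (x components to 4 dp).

1 1.2120 0->1
2 1.8654 1->2
final: 2 4.0601

Mode 0: guard c·x = 0.7728 hit at Δt = 1.2120 (t = 1.2120), x⁻ = (0.7728) → reset → x⁺ = (0.8678), jump to mode 1
Mode 1: guard c·x = 2.6295 hit at Δt = 0.6534 (t = 1.8654), x⁻ = (2.6295) → reset → x⁺ = (3.1121), jump to mode 2
Mode 2: flow for 0.7007 to horizon, guard not reached → x = (4.0601)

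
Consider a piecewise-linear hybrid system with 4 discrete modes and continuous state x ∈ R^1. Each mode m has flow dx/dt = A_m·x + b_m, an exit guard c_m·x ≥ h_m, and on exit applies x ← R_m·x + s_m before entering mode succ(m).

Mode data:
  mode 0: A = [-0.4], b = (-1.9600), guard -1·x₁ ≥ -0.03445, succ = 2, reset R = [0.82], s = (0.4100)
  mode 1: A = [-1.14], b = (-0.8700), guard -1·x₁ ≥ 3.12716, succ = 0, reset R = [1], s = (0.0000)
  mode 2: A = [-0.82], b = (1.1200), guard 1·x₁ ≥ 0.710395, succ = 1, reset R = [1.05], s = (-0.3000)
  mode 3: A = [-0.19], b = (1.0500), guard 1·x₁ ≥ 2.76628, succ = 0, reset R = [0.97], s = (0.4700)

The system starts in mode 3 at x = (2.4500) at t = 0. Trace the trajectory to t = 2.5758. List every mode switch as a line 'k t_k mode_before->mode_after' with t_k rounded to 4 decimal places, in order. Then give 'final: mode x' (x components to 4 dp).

Mode 3: guard c·x = 2.7663 hit at Δt = 0.5710 (t = 0.5710), x⁻ = (2.7663) → reset → x⁺ = (3.1533), jump to mode 0
Mode 0: guard c·x = -0.0345 hit at Δt = 1.2246 (t = 1.7956), x⁻ = (0.0345) → reset → x⁺ = (0.4382), jump to mode 2
Mode 2: guard c·x = 0.7104 hit at Δt = 0.4235 (t = 2.2191), x⁻ = (0.7104) → reset → x⁺ = (0.4459), jump to mode 1
Mode 1: flow for 0.3567 to horizon, guard not reached → x = (0.0419)

1 0.5710 3->0
2 1.7956 0->2
3 2.2191 2->1
final: 1 0.0419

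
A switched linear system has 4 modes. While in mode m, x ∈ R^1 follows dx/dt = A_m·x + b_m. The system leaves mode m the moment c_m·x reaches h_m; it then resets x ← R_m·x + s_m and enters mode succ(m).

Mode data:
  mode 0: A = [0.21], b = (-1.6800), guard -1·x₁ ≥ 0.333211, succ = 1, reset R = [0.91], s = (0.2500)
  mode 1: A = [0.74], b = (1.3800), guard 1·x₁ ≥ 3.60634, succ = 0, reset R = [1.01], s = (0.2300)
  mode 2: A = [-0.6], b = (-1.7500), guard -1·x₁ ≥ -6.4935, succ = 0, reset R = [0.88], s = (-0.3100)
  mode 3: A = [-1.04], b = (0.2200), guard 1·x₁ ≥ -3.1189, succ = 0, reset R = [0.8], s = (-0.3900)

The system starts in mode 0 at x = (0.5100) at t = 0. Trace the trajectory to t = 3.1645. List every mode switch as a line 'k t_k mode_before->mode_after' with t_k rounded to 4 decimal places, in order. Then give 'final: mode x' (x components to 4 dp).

1 0.5080 0->1
2 2.0016 1->0
final: 0 2.7307

Mode 0: guard c·x = 0.3332 hit at Δt = 0.5080 (t = 0.5080), x⁻ = (-0.3332) → reset → x⁺ = (-0.0532), jump to mode 1
Mode 1: guard c·x = 3.6063 hit at Δt = 1.4936 (t = 2.0016), x⁻ = (3.6063) → reset → x⁺ = (3.8724), jump to mode 0
Mode 0: flow for 1.1629 to horizon, guard not reached → x = (2.7307)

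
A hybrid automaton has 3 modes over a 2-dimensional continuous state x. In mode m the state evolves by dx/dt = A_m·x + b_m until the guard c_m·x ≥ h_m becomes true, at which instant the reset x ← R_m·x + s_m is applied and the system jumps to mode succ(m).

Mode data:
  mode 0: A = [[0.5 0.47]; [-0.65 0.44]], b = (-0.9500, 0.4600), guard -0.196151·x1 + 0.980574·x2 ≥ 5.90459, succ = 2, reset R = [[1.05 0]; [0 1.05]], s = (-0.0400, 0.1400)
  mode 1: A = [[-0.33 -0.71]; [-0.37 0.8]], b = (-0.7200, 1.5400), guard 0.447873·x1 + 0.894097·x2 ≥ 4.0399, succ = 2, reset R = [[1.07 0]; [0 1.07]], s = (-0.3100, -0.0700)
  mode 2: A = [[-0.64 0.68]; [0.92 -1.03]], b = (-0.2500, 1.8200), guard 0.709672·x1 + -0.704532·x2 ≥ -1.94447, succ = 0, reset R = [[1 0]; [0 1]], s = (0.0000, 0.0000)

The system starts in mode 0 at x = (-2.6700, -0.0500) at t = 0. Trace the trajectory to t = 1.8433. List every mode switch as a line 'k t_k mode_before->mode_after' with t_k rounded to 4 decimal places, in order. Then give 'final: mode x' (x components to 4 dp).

Mode 0: guard c·x = 5.9046 hit at Δt = 1.2599 (t = 1.2599), x⁻ = (-5.1955, 4.9823) → reset → x⁺ = (-5.4953, 5.3714), jump to mode 2
Mode 2: flow for 0.5834 to horizon, guard not reached → x = (-2.7739, 2.2040)

1 1.2599 0->2
final: 2 -2.7739 2.2040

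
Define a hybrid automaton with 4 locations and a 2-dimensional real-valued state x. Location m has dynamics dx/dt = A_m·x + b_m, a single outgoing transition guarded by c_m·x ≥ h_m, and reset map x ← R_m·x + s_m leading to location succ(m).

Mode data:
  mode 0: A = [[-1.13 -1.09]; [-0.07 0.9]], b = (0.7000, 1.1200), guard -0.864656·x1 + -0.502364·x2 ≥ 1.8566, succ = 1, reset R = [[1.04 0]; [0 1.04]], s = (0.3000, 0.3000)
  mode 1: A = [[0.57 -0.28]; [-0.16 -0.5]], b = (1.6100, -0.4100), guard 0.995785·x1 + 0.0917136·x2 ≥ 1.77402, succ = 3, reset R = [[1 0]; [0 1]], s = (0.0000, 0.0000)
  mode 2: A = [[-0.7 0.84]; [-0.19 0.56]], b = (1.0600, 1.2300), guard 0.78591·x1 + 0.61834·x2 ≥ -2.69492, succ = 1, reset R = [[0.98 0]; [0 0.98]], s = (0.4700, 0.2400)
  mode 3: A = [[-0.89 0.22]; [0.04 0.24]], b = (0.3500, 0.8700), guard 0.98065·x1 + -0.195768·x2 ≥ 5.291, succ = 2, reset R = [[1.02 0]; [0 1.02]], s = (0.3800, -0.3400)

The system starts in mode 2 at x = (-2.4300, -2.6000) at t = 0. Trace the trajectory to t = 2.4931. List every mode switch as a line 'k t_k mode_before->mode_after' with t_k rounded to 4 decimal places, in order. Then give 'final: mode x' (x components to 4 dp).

Mode 2: guard c·x = -2.6949 hit at Δt = 1.5180 (t = 1.5180), x⁻ = (-1.7091, -2.1860) → reset → x⁺ = (-1.2050, -1.9023), jump to mode 1
Mode 1: flow for 0.9751 to horizon, guard not reached → x = (0.6030, -1.4475)

1 1.5180 2->1
final: 1 0.6030 -1.4475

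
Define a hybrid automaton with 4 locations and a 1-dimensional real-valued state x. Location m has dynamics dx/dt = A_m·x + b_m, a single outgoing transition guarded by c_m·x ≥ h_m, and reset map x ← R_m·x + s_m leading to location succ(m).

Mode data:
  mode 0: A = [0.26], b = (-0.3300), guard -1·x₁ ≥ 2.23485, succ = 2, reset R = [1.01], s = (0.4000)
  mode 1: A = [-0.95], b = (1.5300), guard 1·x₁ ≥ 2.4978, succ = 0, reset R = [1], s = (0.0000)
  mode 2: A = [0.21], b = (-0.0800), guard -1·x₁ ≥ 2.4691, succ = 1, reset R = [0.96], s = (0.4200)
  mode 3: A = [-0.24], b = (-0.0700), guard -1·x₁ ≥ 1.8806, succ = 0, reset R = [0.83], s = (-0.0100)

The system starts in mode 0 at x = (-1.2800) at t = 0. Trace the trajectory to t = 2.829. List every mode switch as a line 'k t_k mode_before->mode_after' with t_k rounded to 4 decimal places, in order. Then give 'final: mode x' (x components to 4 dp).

Mode 0: guard c·x = 2.2348 hit at Δt = 1.2236 (t = 1.2236), x⁻ = (-2.2348) → reset → x⁺ = (-1.8572), jump to mode 2
Mode 2: guard c·x = 2.4691 hit at Δt = 1.1509 (t = 2.3745), x⁻ = (-2.4691) → reset → x⁺ = (-1.9503), jump to mode 1
Mode 1: flow for 0.4545 to horizon, guard not reached → x = (-0.7017)

1 1.2236 0->2
2 2.3745 2->1
final: 1 -0.7017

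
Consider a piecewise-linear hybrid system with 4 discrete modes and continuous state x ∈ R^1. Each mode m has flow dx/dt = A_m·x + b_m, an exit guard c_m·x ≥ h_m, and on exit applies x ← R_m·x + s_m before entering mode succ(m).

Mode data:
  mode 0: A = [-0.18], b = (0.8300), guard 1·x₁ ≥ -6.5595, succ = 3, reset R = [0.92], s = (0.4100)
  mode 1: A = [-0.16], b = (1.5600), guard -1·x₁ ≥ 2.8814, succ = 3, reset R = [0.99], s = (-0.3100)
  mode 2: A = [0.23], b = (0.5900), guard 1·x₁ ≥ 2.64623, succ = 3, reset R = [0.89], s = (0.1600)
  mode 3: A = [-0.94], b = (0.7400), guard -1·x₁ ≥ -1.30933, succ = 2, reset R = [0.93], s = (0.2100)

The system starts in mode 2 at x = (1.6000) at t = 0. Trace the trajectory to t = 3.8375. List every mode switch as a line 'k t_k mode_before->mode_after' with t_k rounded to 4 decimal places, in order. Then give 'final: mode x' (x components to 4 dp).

Mode 2: guard c·x = 2.6462 hit at Δt = 0.9743 (t = 0.9743), x⁻ = (2.6462) → reset → x⁺ = (2.5151), jump to mode 3
Mode 3: guard c·x = -1.3093 hit at Δt = 1.2732 (t = 2.2475), x⁻ = (1.3093) → reset → x⁺ = (1.4277), jump to mode 2
Mode 2: guard c·x = 2.6462 hit at Δt = 1.1580 (t = 3.4055), x⁻ = (2.6462) → reset → x⁺ = (2.5151), jump to mode 3
Mode 3: flow for 0.4320 to horizon, guard not reached → x = (1.9385)

1 0.9743 2->3
2 2.2475 3->2
3 3.4055 2->3
final: 3 1.9385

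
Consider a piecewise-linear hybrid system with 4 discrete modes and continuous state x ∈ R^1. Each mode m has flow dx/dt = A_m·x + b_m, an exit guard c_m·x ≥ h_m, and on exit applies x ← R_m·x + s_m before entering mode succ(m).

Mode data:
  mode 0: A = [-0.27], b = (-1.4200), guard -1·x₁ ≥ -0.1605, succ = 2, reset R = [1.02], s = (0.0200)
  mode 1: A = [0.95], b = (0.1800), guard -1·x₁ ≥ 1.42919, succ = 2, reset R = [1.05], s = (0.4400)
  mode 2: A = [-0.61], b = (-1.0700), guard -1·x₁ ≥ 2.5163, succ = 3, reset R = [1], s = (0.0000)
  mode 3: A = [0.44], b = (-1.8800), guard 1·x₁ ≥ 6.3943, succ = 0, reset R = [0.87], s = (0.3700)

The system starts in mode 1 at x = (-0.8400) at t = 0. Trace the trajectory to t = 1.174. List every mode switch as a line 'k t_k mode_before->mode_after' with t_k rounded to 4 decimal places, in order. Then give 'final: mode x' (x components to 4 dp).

Mode 1: guard c·x = 1.4292 hit at Δt = 0.6788 (t = 0.6788), x⁻ = (-1.4292) → reset → x⁺ = (-1.0606), jump to mode 2
Mode 2: flow for 0.4952 to horizon, guard not reached → x = (-1.2414)

1 0.6788 1->2
final: 2 -1.2414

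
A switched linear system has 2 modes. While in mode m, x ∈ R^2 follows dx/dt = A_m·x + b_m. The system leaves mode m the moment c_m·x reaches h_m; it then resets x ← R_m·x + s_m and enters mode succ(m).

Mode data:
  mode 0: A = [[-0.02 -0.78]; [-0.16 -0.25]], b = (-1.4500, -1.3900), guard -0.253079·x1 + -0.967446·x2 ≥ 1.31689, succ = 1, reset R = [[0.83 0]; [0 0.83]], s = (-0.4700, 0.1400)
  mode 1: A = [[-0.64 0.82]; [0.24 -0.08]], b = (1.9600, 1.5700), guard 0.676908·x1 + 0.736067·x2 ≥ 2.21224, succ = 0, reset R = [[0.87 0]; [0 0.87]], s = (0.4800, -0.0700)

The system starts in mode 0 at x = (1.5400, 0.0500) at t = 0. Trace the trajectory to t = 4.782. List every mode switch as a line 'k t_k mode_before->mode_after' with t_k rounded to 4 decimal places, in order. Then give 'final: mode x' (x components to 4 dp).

1 1.1568 0->1
2 2.4890 1->0
3 4.1513 0->1
final: 1 0.5572 0.0156

Mode 0: guard c·x = 1.3169 hit at Δt = 1.1568 (t = 1.1568), x⁻ = (0.5444, -1.5036) → reset → x⁺ = (-0.0181, -1.1080), jump to mode 1
Mode 1: guard c·x = 2.2122 hit at Δt = 1.3322 (t = 2.4890), x⁻ = (1.9030, 1.2554) → reset → x⁺ = (2.1356, 1.0222), jump to mode 0
Mode 0: guard c·x = 1.3169 hit at Δt = 1.6623 (t = 4.1513), x⁻ = (0.0980, -1.3868) → reset → x⁺ = (-0.3886, -1.0111), jump to mode 1
Mode 1: flow for 0.6307 to horizon, guard not reached → x = (0.5572, 0.0156)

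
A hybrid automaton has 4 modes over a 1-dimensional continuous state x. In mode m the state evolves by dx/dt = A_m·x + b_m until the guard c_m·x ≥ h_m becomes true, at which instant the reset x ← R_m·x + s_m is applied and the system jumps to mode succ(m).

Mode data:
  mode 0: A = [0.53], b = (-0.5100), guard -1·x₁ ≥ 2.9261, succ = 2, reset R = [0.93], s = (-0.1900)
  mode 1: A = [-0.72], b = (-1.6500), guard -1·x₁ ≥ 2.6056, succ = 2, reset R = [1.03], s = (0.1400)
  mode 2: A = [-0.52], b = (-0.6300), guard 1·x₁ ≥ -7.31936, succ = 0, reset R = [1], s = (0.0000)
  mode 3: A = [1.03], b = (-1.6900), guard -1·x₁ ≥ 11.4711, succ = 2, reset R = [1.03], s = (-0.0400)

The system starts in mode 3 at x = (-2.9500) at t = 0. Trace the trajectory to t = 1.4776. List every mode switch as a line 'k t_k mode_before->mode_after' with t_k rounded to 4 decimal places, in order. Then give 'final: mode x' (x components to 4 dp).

Mode 3: guard c·x = 11.4711 hit at Δt = 1.0189 (t = 1.0189), x⁻ = (-11.4711) → reset → x⁺ = (-11.8552), jump to mode 2
Mode 2: flow for 0.4587 to horizon, guard not reached → x = (-9.5965)

1 1.0189 3->2
final: 2 -9.5965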